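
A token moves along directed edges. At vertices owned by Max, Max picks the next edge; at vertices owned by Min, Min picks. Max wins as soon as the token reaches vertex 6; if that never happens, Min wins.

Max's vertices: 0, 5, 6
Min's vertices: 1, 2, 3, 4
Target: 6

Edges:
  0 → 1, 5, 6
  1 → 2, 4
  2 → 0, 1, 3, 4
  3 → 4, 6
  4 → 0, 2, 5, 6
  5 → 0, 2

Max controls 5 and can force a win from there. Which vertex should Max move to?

0

A0 = {6}
A1: add {0} — 0 (Max) has 0→6.
A2: add {5} — 5 (Max) has 5→0.
A3 = A2; e.g. 1 (Min) can still go to 2. Fixed point.
From 5, successor 0 is in the attractor (rank 1); the other successor 2 is not.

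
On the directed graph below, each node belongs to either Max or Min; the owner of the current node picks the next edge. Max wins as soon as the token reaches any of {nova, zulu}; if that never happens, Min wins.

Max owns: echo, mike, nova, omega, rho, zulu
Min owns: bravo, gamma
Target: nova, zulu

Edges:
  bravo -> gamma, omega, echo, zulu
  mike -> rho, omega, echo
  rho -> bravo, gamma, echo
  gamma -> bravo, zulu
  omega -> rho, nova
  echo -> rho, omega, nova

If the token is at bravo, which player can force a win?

Min

A0 = {nova, zulu}
A1: add {echo, omega} — omega (Max) has omega→nova; echo (Max) has echo→nova.
A2: add {mike, rho} — mike (Max) has mike→omega; rho (Max) has rho→echo.
A3 = A2; e.g. bravo (Min) can still go to gamma. Fixed point.
bravo never enters the attractor, so Min can avoid the target forever.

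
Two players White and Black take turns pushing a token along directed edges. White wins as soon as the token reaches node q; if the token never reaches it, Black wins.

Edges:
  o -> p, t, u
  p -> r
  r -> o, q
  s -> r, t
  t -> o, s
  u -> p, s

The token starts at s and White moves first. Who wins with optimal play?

Track states (vertex, player-to-move).
A0 = {(q,White), (q,Black)}
A1: add {(r,White)}.
A2: add {(p,Black)}.
A3: add {(o,White), (u,White)}.
A4: add {(r,Black)}.
A5: add {(p,White), (s,White)}.
(s,White) ∈ A5 ⇒ White forces the target.

White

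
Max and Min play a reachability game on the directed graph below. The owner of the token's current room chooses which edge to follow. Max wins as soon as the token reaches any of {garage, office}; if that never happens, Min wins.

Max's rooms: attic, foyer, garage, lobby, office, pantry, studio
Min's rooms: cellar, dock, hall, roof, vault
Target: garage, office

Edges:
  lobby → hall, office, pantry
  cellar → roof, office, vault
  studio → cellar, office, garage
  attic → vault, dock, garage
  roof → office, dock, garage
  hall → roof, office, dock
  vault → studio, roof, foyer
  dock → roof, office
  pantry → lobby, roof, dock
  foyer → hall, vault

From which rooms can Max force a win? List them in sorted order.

A0 = {garage, office}
A1: add {attic, lobby, studio} — lobby (Max) has lobby→office; studio (Max) has studio→office; attic (Max) has attic→garage.
A2: add {pantry} — pantry (Max) has pantry→lobby.
A3 = A2; e.g. cellar (Min) can still go to roof. Fixed point.
Max's winning region = {attic, garage, lobby, office, pantry, studio}.

attic, garage, lobby, office, pantry, studio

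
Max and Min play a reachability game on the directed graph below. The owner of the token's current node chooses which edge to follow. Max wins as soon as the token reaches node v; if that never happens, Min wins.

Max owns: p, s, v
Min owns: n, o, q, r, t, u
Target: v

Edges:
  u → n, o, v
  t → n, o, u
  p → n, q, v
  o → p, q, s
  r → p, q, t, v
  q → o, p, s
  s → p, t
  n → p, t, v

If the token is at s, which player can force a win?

A0 = {v}
A1: add {p} — p (Max) has p→v.
A2: add {s} — s (Max) has s→p.
A3 = A2; e.g. n (Min) can still go to t. Fixed point.
s ∈ A2, so Max can force the target.

Max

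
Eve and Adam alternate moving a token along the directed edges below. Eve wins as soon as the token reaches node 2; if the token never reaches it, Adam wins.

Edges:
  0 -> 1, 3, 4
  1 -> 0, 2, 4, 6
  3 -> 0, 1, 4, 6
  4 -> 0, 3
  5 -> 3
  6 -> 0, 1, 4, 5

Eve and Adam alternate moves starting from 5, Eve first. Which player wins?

Track states (vertex, player-to-move).
A0 = {(2,Eve), (2,Adam)}
A1: add {(1,Eve)}.
A2 = A1; e.g. (0,Eve) stays out. (5,Eve) never enters ⇒ Adam avoids the target.

Adam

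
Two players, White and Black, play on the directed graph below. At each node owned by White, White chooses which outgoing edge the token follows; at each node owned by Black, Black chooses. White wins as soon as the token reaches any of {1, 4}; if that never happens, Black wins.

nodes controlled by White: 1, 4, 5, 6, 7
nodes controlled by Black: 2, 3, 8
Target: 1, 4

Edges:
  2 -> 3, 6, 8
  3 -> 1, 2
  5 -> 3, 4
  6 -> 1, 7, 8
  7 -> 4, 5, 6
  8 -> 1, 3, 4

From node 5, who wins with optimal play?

A0 = {1, 4}
A1: add {5, 6, 7} — 5 (White) has 5→4; 6 (White) has 6→1; 7 (White) has 7→4.
A2 = A1; e.g. 2 (Black) can still go to 3. Fixed point.
5 ∈ A1, so White can force the target.

White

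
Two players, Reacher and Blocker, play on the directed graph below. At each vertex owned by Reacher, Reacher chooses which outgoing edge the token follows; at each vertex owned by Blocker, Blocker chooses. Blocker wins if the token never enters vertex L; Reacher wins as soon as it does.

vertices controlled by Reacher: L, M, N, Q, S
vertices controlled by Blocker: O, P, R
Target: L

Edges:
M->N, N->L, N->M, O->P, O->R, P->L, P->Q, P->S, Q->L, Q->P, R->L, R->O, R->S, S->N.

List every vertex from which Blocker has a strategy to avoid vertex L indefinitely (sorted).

A0 = {L}
A1: add {N, Q} — N (Reacher) has N→L; Q (Reacher) has Q→L.
A2: add {M, S} — M (Reacher) has M→N; S (Reacher) has S→N.
A3: add {P} — P (Blocker): all of {L, Q, S} already in.
A4 = A3; e.g. O (Blocker) can still go to R. Fixed point.
Reacher's attractor = {L, M, N, P, Q, S}; Blocker avoids the target exactly from the complement.

O, R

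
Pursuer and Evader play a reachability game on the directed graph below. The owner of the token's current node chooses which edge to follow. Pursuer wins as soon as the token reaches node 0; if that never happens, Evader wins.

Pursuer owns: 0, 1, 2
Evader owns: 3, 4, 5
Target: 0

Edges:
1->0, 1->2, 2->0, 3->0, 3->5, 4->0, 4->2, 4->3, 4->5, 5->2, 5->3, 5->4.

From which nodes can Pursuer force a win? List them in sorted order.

A0 = {0}
A1: add {1, 2} — 1 (Pursuer) has 1→0; 2 (Pursuer) has 2→0.
A2 = A1; e.g. 3 (Evader) can still go to 5. Fixed point.
Pursuer's winning region = {0, 1, 2}.

0, 1, 2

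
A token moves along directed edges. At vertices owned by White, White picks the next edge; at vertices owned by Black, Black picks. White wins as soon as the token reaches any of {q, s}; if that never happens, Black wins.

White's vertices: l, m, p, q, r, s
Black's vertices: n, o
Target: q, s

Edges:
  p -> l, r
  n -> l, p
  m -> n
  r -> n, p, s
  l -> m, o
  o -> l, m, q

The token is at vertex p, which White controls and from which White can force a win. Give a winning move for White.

r

A0 = {q, s}
A1: add {r} — r (White) has r→s.
A2: add {p} — p (White) has p→r.
A3 = A2; e.g. l (White) has no edge into A2. Fixed point.
From p, successor r is in the attractor (rank 1); the other successor l is not.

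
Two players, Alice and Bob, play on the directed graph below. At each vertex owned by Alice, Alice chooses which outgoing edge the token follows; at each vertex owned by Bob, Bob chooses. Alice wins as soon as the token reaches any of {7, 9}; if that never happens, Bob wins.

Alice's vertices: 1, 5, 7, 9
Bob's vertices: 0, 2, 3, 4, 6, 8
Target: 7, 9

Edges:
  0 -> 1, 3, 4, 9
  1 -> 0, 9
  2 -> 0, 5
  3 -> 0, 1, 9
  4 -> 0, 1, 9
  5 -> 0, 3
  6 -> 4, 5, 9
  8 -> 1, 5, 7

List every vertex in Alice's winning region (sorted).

1, 7, 9

A0 = {7, 9}
A1: add {1} — 1 (Alice) has 1→9.
A2 = A1; e.g. 0 (Bob) can still go to 3. Fixed point.
Alice's winning region = {1, 7, 9}.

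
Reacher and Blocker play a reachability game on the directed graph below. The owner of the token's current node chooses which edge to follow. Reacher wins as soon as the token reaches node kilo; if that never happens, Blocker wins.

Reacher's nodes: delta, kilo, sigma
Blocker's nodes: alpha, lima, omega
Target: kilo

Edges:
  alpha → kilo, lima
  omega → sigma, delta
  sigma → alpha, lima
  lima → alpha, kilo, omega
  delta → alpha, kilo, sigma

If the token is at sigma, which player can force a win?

Blocker

A0 = {kilo}
A1: add {delta} — delta (Reacher) has delta→kilo.
A2 = A1; e.g. alpha (Blocker) can still go to lima. Fixed point.
sigma never enters the attractor, so Blocker can avoid the target forever.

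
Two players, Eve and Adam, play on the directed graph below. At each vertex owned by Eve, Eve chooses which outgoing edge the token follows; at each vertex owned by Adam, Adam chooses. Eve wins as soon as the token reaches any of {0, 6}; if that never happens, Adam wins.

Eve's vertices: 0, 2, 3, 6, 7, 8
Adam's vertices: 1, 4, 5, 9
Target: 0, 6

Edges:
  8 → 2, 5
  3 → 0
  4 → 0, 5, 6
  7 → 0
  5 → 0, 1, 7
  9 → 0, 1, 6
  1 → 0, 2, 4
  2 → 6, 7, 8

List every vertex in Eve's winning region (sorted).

0, 2, 3, 6, 7, 8

A0 = {0, 6}
A1: add {2, 3, 7} — 2 (Eve) has 2→6; 3 (Eve) has 3→0; 7 (Eve) has 7→0.
A2: add {8} — 8 (Eve) has 8→2.
A3 = A2; e.g. 1 (Adam) can still go to 4. Fixed point.
Eve's winning region = {0, 2, 3, 6, 7, 8}.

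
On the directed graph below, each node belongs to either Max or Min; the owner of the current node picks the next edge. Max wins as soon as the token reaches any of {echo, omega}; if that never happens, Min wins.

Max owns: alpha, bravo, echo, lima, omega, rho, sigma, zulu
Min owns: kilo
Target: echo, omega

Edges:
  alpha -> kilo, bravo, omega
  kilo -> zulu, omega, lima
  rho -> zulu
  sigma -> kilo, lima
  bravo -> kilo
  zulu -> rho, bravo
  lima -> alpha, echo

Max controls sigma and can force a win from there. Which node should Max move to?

A0 = {echo, omega}
A1: add {alpha, lima} — alpha (Max) has alpha→omega; lima (Max) has lima→echo.
A2: add {sigma} — sigma (Max) has sigma→lima.
A3 = A2; e.g. kilo (Min) can still go to zulu. Fixed point.
From sigma, successor lima is in the attractor (rank 1); the other successor kilo is not.

lima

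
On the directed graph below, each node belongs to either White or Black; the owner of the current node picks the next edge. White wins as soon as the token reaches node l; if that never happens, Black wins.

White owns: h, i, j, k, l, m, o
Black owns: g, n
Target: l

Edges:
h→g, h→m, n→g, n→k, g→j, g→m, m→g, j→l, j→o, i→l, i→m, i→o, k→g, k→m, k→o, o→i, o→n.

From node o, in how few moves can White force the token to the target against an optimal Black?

2

A0 = {l}
A1: add {i, j} — i (White) has i→l; j (White) has j→l.
A2: add {o} — o (White) has o→i.
o enters the attractor at level 2, so White can force the target in 2 moves from there.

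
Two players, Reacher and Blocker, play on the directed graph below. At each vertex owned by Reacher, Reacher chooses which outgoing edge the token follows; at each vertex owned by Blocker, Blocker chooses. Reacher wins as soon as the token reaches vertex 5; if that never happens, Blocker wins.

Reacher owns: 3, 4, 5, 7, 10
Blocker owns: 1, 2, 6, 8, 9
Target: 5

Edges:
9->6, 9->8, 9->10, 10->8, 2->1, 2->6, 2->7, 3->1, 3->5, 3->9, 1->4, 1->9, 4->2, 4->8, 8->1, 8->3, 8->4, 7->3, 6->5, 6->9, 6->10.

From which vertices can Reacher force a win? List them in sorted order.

3, 5, 7

A0 = {5}
A1: add {3} — 3 (Reacher) has 3→5.
A2: add {7} — 7 (Reacher) has 7→3.
A3 = A2; e.g. 1 (Blocker) can still go to 4. Fixed point.
Reacher's winning region = {3, 5, 7}.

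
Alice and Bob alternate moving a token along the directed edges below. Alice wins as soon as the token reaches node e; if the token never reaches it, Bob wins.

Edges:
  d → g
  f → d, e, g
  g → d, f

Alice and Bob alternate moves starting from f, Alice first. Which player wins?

Track states (vertex, player-to-move).
A0 = {(e,Alice), (e,Bob)}
A1: add {(f,Alice)}.
(f,Alice) ∈ A1 ⇒ Alice forces the target.

Alice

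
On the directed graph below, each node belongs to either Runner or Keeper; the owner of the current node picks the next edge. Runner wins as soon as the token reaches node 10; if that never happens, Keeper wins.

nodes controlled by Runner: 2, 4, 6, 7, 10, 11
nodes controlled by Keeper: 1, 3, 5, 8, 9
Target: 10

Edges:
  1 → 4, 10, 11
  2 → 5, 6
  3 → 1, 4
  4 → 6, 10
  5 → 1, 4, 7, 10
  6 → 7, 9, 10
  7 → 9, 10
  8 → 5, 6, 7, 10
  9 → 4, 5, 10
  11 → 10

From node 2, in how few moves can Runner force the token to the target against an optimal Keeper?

2

A0 = {10}
A1: add {4, 6, 7, 11} — 4 (Runner) has 4→10; 6 (Runner) has 6→10; 7 (Runner) has 7→10; 11 (Runner) has 11→10.
A2: add {1, 2} — 1 (Keeper): all of {4, 10, 11} already in; 2 (Runner) has 2→6.
2 enters the attractor at level 2, so Runner can force the target in 2 moves from there.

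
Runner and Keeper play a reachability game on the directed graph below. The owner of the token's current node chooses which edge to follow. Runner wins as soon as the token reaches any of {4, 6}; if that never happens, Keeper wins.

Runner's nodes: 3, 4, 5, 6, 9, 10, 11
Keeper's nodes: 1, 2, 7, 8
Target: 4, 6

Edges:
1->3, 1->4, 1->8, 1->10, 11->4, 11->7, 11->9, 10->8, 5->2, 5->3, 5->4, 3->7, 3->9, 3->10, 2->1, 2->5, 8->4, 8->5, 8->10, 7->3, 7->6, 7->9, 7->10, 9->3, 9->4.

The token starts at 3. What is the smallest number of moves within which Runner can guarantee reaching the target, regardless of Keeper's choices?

A0 = {4, 6}
A1: add {5, 9, 11} — 5 (Runner) has 5→4; 9 (Runner) has 9→4; 11 (Runner) has 11→4.
A2: add {3} — 3 (Runner) has 3→9.
A3 = A2; e.g. 1 (Keeper) can still go to 8. Fixed point.
3 enters the attractor at level 2, so Runner can force the target in 2 moves from there.

2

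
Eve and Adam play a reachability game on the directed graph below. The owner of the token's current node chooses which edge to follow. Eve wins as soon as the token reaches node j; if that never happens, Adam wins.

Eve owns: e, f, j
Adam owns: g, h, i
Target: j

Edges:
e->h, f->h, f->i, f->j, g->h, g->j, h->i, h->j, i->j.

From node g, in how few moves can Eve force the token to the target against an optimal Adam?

A0 = {j}
A1: add {f, i} — f (Eve) has f→j; i (Adam): all of {j} already in.
A2: add {h} — h (Adam): all of {i, j} already in.
A3: add {e, g} — e (Eve) has e→h; g (Adam): all of {h, j} already in.
A3 = all vertices. Fixed point.
g enters the attractor at level 3, so Eve can force the target in 3 moves from there.

3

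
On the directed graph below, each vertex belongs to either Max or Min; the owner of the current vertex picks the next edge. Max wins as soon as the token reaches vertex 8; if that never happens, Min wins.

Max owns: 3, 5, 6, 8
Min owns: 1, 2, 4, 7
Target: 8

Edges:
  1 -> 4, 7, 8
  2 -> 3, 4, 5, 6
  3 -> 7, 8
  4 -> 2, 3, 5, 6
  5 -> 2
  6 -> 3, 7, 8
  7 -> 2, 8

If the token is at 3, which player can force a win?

Max

A0 = {8}
A1: add {3, 6} — 3 (Max) has 3→8; 6 (Max) has 6→8.
A2 = A1; e.g. 1 (Min) can still go to 4. Fixed point.
3 ∈ A1, so Max can force the target.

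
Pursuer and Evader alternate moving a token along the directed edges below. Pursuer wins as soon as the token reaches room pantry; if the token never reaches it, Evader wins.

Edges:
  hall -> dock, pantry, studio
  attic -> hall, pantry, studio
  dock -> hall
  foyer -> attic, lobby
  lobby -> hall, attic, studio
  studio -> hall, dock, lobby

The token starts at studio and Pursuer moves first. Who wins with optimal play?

Track states (vertex, player-to-move).
A0 = {(pantry,Pursuer), (pantry,Evader)}
A1: add {(hall,Pursuer), (attic,Pursuer)}.
A2: add {(dock,Evader)}.
A3: add {(studio,Pursuer)}.
(studio,Pursuer) ∈ A3 ⇒ Pursuer forces the target.

Pursuer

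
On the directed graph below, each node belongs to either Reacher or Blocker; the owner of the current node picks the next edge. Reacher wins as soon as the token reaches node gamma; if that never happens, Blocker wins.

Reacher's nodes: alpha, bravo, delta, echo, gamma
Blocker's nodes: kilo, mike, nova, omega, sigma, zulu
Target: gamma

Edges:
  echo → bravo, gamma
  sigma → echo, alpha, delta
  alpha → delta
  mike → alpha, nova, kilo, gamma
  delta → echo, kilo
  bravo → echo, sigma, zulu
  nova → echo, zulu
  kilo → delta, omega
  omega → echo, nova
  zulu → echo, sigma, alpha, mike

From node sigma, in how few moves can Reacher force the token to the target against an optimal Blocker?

A0 = {gamma}
A1: add {echo} — echo (Reacher) has echo→gamma.
A2: add {bravo, delta} — delta (Reacher) has delta→echo; bravo (Reacher) has bravo→echo.
A3: add {alpha} — alpha (Reacher) has alpha→delta.
A4: add {sigma} — sigma (Blocker): all of {echo, alpha, delta} already in.
A5 = A4; e.g. mike (Blocker) can still go to nova. Fixed point.
sigma enters the attractor at level 4, so Reacher can force the target in 4 moves from there.

4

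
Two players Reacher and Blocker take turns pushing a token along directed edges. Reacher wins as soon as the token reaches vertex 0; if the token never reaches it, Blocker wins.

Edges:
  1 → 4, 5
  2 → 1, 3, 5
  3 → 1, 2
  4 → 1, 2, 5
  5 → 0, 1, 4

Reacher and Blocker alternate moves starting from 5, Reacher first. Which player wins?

Reacher

Track states (vertex, player-to-move).
A0 = {(0,Reacher), (0,Blocker)}
A1: add {(5,Reacher)}.
(5,Reacher) ∈ A1 ⇒ Reacher forces the target.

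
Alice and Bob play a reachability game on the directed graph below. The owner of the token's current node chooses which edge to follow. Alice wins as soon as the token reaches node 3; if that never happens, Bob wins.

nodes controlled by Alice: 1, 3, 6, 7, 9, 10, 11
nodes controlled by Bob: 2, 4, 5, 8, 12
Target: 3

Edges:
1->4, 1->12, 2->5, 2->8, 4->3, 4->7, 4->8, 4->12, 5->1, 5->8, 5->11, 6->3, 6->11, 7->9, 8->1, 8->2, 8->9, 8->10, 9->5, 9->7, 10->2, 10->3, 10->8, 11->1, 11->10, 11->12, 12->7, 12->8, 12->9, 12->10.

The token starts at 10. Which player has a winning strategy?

Alice

A0 = {3}
A1: add {6, 10} — 6 (Alice) has 6→3; 10 (Alice) has 10→3.
10 ∈ A1, so Alice can force the target.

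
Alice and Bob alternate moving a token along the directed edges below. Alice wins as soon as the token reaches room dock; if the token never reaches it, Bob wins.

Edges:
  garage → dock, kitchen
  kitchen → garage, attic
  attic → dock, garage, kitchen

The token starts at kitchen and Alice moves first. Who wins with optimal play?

Track states (vertex, player-to-move).
A0 = {(dock,Alice), (dock,Bob)}
A1: add {(garage,Alice), (attic,Alice)}.
A2: add {(kitchen,Bob)}.
A3 = A2; e.g. (garage,Bob) stays out. (kitchen,Alice) never enters ⇒ Bob avoids the target.

Bob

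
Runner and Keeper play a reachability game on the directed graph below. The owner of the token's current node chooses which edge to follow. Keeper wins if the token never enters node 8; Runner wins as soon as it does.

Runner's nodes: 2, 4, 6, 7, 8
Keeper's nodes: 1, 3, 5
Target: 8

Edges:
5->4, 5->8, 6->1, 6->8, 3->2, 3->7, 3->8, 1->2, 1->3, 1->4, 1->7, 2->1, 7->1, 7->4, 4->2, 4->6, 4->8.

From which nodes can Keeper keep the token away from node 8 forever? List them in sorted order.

1, 2, 3

A0 = {8}
A1: add {4, 6} — 4 (Runner) has 4→8; 6 (Runner) has 6→8.
A2: add {5, 7} — 5 (Keeper): all of {4, 8} already in; 7 (Runner) has 7→4.
A3 = A2; e.g. 1 (Keeper) can still go to 2. Fixed point.
Runner's attractor = {4, 5, 6, 7, 8}; Keeper avoids the target exactly from the complement.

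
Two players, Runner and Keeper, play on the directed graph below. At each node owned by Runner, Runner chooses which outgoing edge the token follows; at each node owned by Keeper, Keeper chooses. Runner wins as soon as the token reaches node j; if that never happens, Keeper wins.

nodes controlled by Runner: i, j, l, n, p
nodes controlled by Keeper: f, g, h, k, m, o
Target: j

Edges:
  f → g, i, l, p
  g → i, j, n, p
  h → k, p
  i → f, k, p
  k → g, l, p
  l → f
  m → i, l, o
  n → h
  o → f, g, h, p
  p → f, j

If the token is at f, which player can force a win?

A0 = {j}
A1: add {p} — p (Runner) has p→j.
A2: add {i} — i (Runner) has i→p.
A3 = A2; e.g. f (Keeper) can still go to g. Fixed point.
f never enters the attractor, so Keeper can avoid the target forever.

Keeper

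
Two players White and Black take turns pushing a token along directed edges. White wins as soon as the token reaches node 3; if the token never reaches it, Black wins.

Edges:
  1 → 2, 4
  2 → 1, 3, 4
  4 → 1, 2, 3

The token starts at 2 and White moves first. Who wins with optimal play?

White

Track states (vertex, player-to-move).
A0 = {(3,White), (3,Black)}
A1: add {(2,White), (4,White)}.
(2,White) ∈ A1 ⇒ White forces the target.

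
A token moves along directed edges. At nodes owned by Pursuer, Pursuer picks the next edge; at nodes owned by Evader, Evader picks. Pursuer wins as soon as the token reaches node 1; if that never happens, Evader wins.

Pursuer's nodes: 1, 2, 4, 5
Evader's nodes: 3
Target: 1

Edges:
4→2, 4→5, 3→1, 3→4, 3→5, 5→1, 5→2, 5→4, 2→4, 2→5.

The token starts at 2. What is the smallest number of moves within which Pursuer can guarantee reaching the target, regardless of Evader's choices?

A0 = {1}
A1: add {5} — 5 (Pursuer) has 5→1.
A2: add {2, 4} — 2 (Pursuer) has 2→5; 4 (Pursuer) has 4→5.
2 enters the attractor at level 2, so Pursuer can force the target in 2 moves from there.

2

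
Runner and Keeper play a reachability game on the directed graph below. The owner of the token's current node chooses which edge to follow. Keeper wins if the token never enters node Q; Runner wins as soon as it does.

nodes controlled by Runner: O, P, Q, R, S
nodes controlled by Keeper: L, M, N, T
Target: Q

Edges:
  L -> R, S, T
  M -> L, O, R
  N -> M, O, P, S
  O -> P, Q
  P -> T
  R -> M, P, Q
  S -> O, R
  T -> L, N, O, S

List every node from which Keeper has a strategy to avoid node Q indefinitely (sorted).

A0 = {Q}
A1: add {O, R} — O (Runner) has O→Q; R (Runner) has R→Q.
A2: add {S} — S (Runner) has S→O.
A3 = A2; e.g. L (Keeper) can still go to T. Fixed point.
Runner's attractor = {O, Q, R, S}; Keeper avoids the target exactly from the complement.

L, M, N, P, T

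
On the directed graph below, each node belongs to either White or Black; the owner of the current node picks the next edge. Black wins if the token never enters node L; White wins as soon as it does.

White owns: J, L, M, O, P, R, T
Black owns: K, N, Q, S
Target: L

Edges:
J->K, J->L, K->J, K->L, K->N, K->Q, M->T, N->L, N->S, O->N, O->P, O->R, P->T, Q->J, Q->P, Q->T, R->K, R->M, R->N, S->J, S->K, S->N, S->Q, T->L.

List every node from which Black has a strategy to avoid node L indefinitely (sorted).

K, N, S

A0 = {L}
A1: add {J, T} — J (White) has J→L; T (White) has T→L.
A2: add {M, P} — M (White) has M→T; P (White) has P→T.
A3: add {O, Q, R} — O (White) has O→P; Q (Black): all of {J, P, T} already in; R (White) has R→M.
A4 = A3; e.g. K (Black) can still go to N. Fixed point.
White's attractor = {J, L, M, O, P, Q, R, T}; Black avoids the target exactly from the complement.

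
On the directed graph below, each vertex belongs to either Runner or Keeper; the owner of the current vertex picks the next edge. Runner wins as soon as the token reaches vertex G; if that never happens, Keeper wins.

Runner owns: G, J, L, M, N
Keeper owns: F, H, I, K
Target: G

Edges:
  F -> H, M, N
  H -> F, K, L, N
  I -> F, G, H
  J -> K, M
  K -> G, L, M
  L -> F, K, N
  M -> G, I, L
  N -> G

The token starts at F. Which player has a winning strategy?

A0 = {G}
A1: add {M, N} — M (Runner) has M→G; N (Runner) has N→G.
A2: add {J, L} — J (Runner) has J→M; L (Runner) has L→N.
A3: add {K} — K (Keeper): all of {G, L, M} already in.
A4 = A3; e.g. F (Keeper) can still go to H. Fixed point.
F never enters the attractor, so Keeper can avoid the target forever.

Keeper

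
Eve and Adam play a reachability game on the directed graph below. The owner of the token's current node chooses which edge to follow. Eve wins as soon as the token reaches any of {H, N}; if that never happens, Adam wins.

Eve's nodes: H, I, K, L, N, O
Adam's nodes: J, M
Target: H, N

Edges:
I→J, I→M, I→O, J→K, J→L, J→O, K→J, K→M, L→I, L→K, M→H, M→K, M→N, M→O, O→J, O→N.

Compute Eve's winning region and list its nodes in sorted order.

H, I, L, N, O

A0 = {H, N}
A1: add {O} — O (Eve) has O→N.
A2: add {I} — I (Eve) has I→O.
A3: add {L} — L (Eve) has L→I.
A4 = A3; e.g. J (Adam) can still go to K. Fixed point.
Eve's winning region = {H, I, L, N, O}.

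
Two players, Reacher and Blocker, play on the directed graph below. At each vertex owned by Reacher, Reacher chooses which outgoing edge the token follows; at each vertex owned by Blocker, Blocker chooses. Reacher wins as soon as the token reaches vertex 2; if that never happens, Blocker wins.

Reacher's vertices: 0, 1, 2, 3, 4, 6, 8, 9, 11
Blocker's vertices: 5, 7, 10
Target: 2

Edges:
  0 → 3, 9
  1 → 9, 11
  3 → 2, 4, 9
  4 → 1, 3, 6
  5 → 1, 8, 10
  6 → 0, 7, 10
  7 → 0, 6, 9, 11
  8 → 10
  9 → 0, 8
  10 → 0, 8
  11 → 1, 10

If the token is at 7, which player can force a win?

Reacher

A0 = {2}
A1: add {3} — 3 (Reacher) has 3→2.
A2: add {0, 4} — 0 (Reacher) has 0→3; 4 (Reacher) has 4→3.
A3: add {6, 9} — 6 (Reacher) has 6→0; 9 (Reacher) has 9→0.
A4: add {1} — 1 (Reacher) has 1→9.
A5: add {11} — 11 (Reacher) has 11→1.
A6: add {7} — 7 (Blocker): all of {0, 6, 9, 11} already in.
A7 = A6; e.g. 5 (Blocker) can still go to 8. Fixed point.
7 ∈ A6, so Reacher can force the target.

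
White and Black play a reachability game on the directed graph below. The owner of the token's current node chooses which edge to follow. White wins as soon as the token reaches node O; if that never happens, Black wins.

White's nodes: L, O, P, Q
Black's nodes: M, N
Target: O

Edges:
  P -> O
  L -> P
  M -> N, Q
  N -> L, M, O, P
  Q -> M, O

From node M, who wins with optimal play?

A0 = {O}
A1: add {P, Q} — P (White) has P→O; Q (White) has Q→O.
A2: add {L} — L (White) has L→P.
A3 = A2; e.g. M (Black) can still go to N. Fixed point.
M never enters the attractor, so Black can avoid the target forever.

Black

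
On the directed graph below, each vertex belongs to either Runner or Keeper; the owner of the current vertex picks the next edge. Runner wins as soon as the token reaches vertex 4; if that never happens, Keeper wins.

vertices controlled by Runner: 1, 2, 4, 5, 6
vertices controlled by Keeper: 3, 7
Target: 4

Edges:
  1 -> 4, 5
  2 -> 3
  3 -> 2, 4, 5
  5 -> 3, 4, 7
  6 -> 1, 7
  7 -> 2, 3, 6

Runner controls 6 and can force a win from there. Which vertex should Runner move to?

A0 = {4}
A1: add {1, 5} — 1 (Runner) has 1→4; 5 (Runner) has 5→4.
A2: add {6} — 6 (Runner) has 6→1.
A3 = A2; e.g. 2 (Runner) has no edge into A2. Fixed point.
From 6, successor 1 is in the attractor (rank 1); the other successor 7 is not.

1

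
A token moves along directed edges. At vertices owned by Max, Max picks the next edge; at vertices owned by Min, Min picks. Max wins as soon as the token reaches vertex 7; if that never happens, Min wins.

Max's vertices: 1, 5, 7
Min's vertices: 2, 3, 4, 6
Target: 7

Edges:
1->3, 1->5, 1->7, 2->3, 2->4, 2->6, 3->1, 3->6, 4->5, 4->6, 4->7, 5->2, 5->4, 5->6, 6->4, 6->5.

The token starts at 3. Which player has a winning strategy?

A0 = {7}
A1: add {1} — 1 (Max) has 1→7.
A2 = A1; e.g. 2 (Min) can still go to 3. Fixed point.
3 never enters the attractor, so Min can avoid the target forever.

Min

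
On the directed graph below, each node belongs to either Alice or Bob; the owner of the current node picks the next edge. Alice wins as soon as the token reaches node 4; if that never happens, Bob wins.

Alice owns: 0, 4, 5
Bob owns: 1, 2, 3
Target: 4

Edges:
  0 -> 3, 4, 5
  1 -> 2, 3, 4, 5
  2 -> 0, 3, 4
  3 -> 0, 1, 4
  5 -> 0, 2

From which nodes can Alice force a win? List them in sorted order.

0, 4, 5

A0 = {4}
A1: add {0} — 0 (Alice) has 0→4.
A2: add {5} — 5 (Alice) has 5→0.
A3 = A2; e.g. 1 (Bob) can still go to 2. Fixed point.
Alice's winning region = {0, 4, 5}.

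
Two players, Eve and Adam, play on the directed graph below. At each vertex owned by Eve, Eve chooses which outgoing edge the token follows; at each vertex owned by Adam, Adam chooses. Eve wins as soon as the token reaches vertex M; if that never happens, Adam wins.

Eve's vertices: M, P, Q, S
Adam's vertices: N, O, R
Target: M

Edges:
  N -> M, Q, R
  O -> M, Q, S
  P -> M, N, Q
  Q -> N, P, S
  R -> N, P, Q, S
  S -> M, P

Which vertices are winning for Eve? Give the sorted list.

M, O, P, Q, S

A0 = {M}
A1: add {P, S} — P (Eve) has P→M; S (Eve) has S→M.
A2: add {Q} — Q (Eve) has Q→P.
A3: add {O} — O (Adam): all of {M, Q, S} already in.
A4 = A3; e.g. N (Adam) can still go to R. Fixed point.
Eve's winning region = {M, O, P, Q, S}.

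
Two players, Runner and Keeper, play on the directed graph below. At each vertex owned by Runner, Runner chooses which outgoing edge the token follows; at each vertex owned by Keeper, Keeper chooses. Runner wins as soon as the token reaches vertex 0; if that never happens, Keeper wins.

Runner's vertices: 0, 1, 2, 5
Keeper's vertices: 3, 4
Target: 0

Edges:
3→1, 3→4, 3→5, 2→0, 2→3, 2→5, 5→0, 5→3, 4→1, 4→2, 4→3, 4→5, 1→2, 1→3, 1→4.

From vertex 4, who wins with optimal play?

Keeper

A0 = {0}
A1: add {2, 5} — 2 (Runner) has 2→0; 5 (Runner) has 5→0.
A2: add {1} — 1 (Runner) has 1→2.
A3 = A2; e.g. 3 (Keeper) can still go to 4. Fixed point.
4 never enters the attractor, so Keeper can avoid the target forever.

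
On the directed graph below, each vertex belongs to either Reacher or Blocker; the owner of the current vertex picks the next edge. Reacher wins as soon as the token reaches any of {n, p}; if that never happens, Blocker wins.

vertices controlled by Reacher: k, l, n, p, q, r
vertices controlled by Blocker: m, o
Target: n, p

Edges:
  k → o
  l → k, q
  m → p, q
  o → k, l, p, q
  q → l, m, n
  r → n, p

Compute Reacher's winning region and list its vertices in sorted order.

A0 = {n, p}
A1: add {q, r} — q (Reacher) has q→n; r (Reacher) has r→n.
A2: add {l, m} — l (Reacher) has l→q; m (Blocker): all of {p, q} already in.
A3 = A2; e.g. k (Reacher) has no edge into A2. Fixed point.
Reacher's winning region = {l, m, n, p, q, r}.

l, m, n, p, q, r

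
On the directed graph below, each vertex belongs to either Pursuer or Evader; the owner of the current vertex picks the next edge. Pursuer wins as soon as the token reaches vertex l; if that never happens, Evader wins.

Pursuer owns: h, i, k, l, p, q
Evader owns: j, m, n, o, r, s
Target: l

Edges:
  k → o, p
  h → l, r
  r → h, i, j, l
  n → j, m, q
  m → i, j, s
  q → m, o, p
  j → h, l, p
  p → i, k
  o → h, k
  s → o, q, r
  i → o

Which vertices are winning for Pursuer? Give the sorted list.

h, l

A0 = {l}
A1: add {h} — h (Pursuer) has h→l.
A2 = A1; e.g. i (Pursuer) has no edge into A1. Fixed point.
Pursuer's winning region = {h, l}.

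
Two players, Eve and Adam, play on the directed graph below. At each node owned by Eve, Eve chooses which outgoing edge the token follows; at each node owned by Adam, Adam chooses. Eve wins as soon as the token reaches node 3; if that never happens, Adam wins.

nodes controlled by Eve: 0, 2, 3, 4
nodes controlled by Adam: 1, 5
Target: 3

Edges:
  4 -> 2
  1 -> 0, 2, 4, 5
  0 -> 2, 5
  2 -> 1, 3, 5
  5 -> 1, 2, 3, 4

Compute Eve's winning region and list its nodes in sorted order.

A0 = {3}
A1: add {2} — 2 (Eve) has 2→3.
A2: add {0, 4} — 0 (Eve) has 0→2; 4 (Eve) has 4→2.
A3 = A2; e.g. 1 (Adam) can still go to 5. Fixed point.
Eve's winning region = {0, 2, 3, 4}.

0, 2, 3, 4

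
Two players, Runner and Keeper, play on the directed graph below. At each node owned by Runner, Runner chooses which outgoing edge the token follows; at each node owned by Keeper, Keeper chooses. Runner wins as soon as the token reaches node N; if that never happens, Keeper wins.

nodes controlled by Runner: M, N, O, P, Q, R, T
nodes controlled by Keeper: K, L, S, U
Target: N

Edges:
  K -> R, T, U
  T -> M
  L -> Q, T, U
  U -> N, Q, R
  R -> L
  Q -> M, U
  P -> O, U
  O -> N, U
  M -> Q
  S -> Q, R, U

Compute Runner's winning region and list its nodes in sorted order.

N, O, P

A0 = {N}
A1: add {O} — O (Runner) has O→N.
A2: add {P} — P (Runner) has P→O.
A3 = A2; e.g. K (Keeper) can still go to R. Fixed point.
Runner's winning region = {N, O, P}.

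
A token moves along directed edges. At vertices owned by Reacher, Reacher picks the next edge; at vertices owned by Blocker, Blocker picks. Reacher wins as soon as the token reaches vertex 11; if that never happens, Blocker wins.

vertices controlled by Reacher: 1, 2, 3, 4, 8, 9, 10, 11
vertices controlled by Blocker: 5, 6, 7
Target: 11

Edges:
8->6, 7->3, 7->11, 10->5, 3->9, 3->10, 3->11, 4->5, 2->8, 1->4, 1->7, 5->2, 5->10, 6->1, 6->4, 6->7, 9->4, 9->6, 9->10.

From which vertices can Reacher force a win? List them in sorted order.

A0 = {11}
A1: add {3} — 3 (Reacher) has 3→11.
A2: add {7} — 7 (Blocker): all of {3, 11} already in.
A3: add {1} — 1 (Reacher) has 1→7.
A4 = A3; e.g. 2 (Reacher) has no edge into A3. Fixed point.
Reacher's winning region = {1, 3, 7, 11}.

1, 3, 7, 11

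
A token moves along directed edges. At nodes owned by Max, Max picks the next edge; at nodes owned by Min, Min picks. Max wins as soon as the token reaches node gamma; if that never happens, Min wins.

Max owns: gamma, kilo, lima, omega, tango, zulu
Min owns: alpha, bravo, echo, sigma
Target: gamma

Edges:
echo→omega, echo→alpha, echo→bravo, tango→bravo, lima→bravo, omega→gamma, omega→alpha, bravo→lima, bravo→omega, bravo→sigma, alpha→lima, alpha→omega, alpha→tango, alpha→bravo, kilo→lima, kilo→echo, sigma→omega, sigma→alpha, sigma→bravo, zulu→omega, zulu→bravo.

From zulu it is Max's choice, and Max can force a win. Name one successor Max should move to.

A0 = {gamma}
A1: add {omega} — omega (Max) has omega→gamma.
A2: add {zulu} — zulu (Max) has zulu→omega.
A3 = A2; e.g. lima (Max) has no edge into A2. Fixed point.
From zulu, successor omega is in the attractor (rank 1); the other successor bravo is not.

omega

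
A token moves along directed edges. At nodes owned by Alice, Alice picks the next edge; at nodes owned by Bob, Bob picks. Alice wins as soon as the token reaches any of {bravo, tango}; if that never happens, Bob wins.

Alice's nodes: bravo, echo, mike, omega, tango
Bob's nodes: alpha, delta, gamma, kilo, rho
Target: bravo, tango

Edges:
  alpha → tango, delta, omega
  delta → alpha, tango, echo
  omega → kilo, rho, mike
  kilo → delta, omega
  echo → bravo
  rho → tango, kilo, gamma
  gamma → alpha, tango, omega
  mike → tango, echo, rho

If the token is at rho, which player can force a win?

A0 = {bravo, tango}
A1: add {echo, mike} — echo (Alice) has echo→bravo; mike (Alice) has mike→tango.
A2: add {omega} — omega (Alice) has omega→mike.
A3 = A2; e.g. alpha (Bob) can still go to delta. Fixed point.
rho never enters the attractor, so Bob can avoid the target forever.

Bob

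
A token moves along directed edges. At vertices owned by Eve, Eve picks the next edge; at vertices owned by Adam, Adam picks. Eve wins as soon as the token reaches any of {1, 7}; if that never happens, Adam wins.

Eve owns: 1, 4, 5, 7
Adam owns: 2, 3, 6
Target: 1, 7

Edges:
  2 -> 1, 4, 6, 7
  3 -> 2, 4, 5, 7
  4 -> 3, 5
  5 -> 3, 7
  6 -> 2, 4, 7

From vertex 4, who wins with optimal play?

A0 = {1, 7}
A1: add {5} — 5 (Eve) has 5→7.
A2: add {4} — 4 (Eve) has 4→5.
A3 = A2; e.g. 2 (Adam) can still go to 6. Fixed point.
4 ∈ A2, so Eve can force the target.

Eve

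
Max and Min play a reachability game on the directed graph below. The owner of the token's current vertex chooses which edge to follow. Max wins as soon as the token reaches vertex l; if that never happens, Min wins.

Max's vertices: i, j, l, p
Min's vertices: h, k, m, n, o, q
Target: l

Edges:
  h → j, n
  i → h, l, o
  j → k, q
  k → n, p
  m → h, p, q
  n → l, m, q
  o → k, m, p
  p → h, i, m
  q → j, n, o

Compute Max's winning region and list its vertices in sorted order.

i, l, p

A0 = {l}
A1: add {i} — i (Max) has i→l.
A2: add {p} — p (Max) has p→i.
A3 = A2; e.g. h (Min) can still go to j. Fixed point.
Max's winning region = {i, l, p}.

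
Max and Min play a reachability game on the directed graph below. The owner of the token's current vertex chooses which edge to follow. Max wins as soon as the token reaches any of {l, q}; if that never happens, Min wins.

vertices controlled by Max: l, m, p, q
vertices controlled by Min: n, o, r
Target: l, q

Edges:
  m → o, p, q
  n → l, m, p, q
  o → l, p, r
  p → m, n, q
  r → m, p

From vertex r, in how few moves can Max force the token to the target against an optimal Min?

A0 = {l, q}
A1: add {m, p} — m (Max) has m→q; p (Max) has p→q.
A2: add {n, r} — n (Min): all of {l, m, p, q} already in; r (Min): all of {m, p} already in.
r enters the attractor at level 2, so Max can force the target in 2 moves from there.

2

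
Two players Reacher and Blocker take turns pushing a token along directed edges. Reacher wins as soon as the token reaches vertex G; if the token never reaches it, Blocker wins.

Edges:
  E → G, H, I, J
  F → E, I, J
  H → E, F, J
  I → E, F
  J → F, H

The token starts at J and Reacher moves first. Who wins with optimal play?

Track states (vertex, player-to-move).
A0 = {(G,Reacher), (G,Blocker)}
A1: add {(E,Reacher)}.
A2 = A1; e.g. (E,Blocker) stays out. (J,Reacher) never enters ⇒ Blocker avoids the target.

Blocker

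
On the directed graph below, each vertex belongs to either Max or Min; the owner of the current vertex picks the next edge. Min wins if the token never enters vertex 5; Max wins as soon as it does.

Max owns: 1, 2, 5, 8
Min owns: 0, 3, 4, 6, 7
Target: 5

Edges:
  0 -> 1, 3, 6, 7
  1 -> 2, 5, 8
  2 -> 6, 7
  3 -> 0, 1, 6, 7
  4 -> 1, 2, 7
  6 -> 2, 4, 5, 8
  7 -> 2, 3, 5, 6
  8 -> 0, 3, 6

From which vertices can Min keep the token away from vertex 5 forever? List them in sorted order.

0, 2, 3, 4, 6, 7, 8

A0 = {5}
A1: add {1} — 1 (Max) has 1→5.
A2 = A1; e.g. 0 (Min) can still go to 3. Fixed point.
Max's attractor = {1, 5}; Min avoids the target exactly from the complement.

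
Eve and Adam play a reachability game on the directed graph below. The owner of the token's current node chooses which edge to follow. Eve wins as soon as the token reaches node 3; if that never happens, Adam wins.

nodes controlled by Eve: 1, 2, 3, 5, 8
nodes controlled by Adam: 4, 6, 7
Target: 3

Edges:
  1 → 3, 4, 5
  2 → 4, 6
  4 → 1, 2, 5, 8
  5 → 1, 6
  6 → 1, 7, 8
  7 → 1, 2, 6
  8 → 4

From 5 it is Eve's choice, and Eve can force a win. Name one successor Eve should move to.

A0 = {3}
A1: add {1} — 1 (Eve) has 1→3.
A2: add {5} — 5 (Eve) has 5→1.
A3 = A2; e.g. 2 (Eve) has no edge into A2. Fixed point.
From 5, successor 1 is in the attractor (rank 1); the other successor 6 is not.

1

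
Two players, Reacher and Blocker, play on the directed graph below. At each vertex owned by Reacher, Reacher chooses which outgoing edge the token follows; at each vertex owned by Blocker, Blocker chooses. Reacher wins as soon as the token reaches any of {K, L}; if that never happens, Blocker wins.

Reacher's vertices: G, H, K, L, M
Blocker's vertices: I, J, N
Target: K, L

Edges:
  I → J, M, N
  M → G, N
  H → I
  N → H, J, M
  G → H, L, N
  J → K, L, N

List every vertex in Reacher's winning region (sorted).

A0 = {K, L}
A1: add {G} — G (Reacher) has G→L.
A2: add {M} — M (Reacher) has M→G.
A3 = A2; e.g. H (Reacher) has no edge into A2. Fixed point.
Reacher's winning region = {G, K, L, M}.

G, K, L, M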